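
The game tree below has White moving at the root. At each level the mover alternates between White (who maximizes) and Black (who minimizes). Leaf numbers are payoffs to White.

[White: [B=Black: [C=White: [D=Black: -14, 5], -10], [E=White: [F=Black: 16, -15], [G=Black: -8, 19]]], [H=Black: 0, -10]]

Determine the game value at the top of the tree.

D (Black): min(-14, 5) = -14
C (White): max(-14, -10) = -10
F (Black): min(16, -15) = -15
G (Black): min(-8, 19) = -8
E (White): max(-15, -8) = -8
B (Black): min(-10, -8) = -10
H (Black): min(0, -10) = -10
Root (White): max(-10, -10) = -10

-10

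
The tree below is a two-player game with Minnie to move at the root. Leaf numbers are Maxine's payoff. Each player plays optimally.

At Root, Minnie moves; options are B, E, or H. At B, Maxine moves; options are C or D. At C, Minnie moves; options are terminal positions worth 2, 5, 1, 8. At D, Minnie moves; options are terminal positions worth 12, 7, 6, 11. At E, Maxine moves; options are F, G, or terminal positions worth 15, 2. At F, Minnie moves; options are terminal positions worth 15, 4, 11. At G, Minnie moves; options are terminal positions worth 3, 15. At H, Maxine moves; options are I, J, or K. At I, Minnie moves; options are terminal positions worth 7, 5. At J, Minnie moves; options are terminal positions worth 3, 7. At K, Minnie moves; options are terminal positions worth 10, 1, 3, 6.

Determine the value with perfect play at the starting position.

C (Minnie): min(2, 5, 1, 8) = 1
D (Minnie): min(12, 7, 6, 11) = 6
B (Maxine): max(1, 6) = 6
F (Minnie): min(15, 4, 11) = 4
G (Minnie): min(3, 15) = 3
E (Maxine): max(4, 3, 15, 2) = 15
I (Minnie): min(7, 5) = 5
J (Minnie): min(3, 7) = 3
K (Minnie): min(10, 1, 3, 6) = 1
H (Maxine): max(5, 3, 1) = 5
Root (Minnie): min(6, 15, 5) = 5

5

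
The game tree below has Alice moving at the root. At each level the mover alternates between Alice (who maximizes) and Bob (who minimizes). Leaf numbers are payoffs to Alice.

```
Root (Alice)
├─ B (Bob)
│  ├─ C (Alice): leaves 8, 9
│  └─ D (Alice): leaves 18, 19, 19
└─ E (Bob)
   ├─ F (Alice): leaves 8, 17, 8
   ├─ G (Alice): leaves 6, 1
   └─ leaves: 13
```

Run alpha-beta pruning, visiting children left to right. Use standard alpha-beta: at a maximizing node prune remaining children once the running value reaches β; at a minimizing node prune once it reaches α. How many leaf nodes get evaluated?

C [α=-∞,β=+∞]: v=9
D [α=-∞,β=9]: v=18 after child 1 ≥ β → β-cutoff, skip 2
B [α=-∞,β=+∞]: v=9
F [α=9,β=+∞]: v=17
G [α=9,β=17]: v=6
E [α=9,β=+∞]: v=6 after child 2 ≤ α → α-cutoff, skip 1
Root [α=-∞,β=+∞]: v=9
Leaves evaluated: 8 of 11.

8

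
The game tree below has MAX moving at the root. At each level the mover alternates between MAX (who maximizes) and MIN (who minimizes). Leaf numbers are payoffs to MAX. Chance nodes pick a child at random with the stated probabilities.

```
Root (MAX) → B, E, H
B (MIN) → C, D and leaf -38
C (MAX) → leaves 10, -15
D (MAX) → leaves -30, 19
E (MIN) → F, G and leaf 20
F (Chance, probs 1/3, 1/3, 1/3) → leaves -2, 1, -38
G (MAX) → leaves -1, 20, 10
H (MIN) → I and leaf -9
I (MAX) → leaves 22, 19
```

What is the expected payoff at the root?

-9

C (MAX): max(10, -15) = 10
D (MAX): max(-30, 19) = 19
B (MIN): min(10, 19, -38) = -38
F (Chance): 1/3·-2 + 1/3·1 + 1/3·-38 = -13
G (MAX): max(-1, 20, 10) = 20
E (MIN): min(-13, 20, 20) = -13
I (MAX): max(22, 19) = 22
H (MIN): min(22, -9) = -9
Root (MAX): max(-38, -13, -9) = -9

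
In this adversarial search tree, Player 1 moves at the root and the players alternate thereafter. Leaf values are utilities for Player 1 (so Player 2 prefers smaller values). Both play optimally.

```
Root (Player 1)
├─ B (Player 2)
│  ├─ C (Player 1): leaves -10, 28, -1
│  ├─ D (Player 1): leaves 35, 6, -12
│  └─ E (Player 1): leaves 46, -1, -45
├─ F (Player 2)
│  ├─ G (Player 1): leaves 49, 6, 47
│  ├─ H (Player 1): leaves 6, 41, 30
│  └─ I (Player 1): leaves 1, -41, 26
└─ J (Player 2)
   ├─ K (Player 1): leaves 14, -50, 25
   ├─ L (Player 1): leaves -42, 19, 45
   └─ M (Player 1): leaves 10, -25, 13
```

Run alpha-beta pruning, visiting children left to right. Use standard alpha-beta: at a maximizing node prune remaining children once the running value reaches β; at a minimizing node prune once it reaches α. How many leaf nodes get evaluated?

17

C [α=-∞,β=+∞]: v=28
D [α=-∞,β=28]: v=35 after child 1 ≥ β → β-cutoff, skip 2
E [α=-∞,β=28]: v=46 after child 1 ≥ β → β-cutoff, skip 2
B [α=-∞,β=+∞]: v=28
G [α=28,β=+∞]: v=49
H [α=28,β=49]: v=41
I [α=28,β=41]: v=26
F [α=28,β=+∞]: v=26
K [α=28,β=+∞]: v=25
J [α=28,β=+∞]: v=25 after child 1 ≤ α → α-cutoff, skip 2
Root [α=-∞,β=+∞]: v=28
Leaves evaluated: 17 of 27.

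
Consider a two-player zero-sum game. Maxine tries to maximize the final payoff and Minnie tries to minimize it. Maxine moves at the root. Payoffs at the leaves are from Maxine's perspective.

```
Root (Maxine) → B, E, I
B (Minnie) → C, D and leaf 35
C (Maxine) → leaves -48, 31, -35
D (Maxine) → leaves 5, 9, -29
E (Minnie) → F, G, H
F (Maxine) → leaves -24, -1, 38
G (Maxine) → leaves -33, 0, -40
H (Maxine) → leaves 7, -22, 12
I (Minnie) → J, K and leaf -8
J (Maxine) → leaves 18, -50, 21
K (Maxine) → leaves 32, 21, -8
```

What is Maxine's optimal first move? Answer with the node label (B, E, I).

B

C (Maxine): max(-48, 31, -35) = 31
D (Maxine): max(5, 9, -29) = 9
B (Minnie): min(31, 9, 35) = 9
F (Maxine): max(-24, -1, 38) = 38
G (Maxine): max(-33, 0, -40) = 0
H (Maxine): max(7, -22, 12) = 12
E (Minnie): min(38, 0, 12) = 0
J (Maxine): max(18, -50, 21) = 21
K (Maxine): max(32, 21, -8) = 32
I (Minnie): min(21, 32, -8) = -8
Root (Maxine): max(9, 0, -8) = 9
Maxine picks the child with the highest value: B (value 9).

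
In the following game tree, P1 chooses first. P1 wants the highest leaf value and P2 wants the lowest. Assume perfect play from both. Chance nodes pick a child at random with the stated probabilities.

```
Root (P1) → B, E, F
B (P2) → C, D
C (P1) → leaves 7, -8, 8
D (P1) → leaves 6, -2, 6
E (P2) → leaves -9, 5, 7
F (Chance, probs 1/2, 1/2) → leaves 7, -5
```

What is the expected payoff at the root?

6

C (P1): max(7, -8, 8) = 8
D (P1): max(6, -2, 6) = 6
B (P2): min(8, 6) = 6
E (P2): min(-9, 5, 7) = -9
F (Chance): 1/2·7 + 1/2·-5 = 1
Root (P1): max(6, -9, 1) = 6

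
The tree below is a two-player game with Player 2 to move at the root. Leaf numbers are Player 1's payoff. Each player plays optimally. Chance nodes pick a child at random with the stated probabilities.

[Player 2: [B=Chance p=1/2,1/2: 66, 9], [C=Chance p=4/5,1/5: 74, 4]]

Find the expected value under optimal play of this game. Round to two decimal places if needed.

37.5

B (Chance): 1/2·66 + 1/2·9 = 37.5
C (Chance): 4/5·74 + 1/5·4 = 60
Root (Player 2): min(37.5, 60) = 37.5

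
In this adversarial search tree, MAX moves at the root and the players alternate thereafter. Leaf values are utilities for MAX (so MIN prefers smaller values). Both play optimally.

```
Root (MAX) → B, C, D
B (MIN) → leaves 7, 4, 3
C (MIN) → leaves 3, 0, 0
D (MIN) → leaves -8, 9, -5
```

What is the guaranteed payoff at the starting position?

3

B (MIN): min(7, 4, 3) = 3
C (MIN): min(3, 0, 0) = 0
D (MIN): min(-8, 9, -5) = -8
Root (MAX): max(3, 0, -8) = 3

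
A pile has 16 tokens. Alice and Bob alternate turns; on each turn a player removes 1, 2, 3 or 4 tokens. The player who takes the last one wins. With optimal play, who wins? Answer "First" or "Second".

Mark each pile size as W (mover wins) or L (mover loses):
i:   0  1  2  3  4  5  6  7  8  9 10 11 12 13 14 15 16
     L  W  W  W  W  L  W  W  W  W  L  W  W  W  W  L  W
Position 16 is W, so the first player wins.

First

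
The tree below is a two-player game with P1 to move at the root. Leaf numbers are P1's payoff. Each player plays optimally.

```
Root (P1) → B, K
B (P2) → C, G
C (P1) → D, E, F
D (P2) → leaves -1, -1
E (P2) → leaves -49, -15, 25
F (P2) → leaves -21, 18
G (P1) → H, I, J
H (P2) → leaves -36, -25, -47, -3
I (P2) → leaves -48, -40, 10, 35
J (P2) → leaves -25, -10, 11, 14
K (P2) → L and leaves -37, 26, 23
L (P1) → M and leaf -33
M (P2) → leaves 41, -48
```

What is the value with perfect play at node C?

-1

D: min(-1, -1) = -1
E: min(-49, -15, 25) = -49
F: min(-21, 18) = -21
C: max(-1, -49, -21) = -1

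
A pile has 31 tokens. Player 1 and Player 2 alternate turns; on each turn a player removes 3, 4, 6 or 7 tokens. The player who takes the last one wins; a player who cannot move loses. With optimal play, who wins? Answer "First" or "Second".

Compute winning (W) and losing (L) positions by backward induction:
i:   0  1  2  3  4  5  6  7  8  9 10 11 12 13 14 15 16 17 18 19 20 21 22 23 24 25 26 27 28 29 30 31
     L  L  L  W  W  W  W  W  W  W  L  L  L  W  W  W  W  W  W  W  L  L  L  W  W  W  W  W  W  W  L  L
Position 31 is L, so the second player wins.

Second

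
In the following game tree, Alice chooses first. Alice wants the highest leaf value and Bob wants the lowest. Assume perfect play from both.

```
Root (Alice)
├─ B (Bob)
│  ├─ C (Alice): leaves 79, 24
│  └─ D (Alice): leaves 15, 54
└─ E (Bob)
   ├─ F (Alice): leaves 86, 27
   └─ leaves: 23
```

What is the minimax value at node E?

23

F: max(86, 27) = 86
E: min(86, 23) = 23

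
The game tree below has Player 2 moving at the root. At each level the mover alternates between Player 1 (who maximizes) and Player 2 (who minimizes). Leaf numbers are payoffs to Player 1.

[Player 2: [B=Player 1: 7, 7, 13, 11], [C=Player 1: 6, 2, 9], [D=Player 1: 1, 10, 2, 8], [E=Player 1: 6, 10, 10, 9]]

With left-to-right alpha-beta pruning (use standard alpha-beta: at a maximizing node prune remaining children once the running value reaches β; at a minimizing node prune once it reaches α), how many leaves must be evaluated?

11

B [α=-∞,β=+∞]: v=13
C [α=-∞,β=13]: v=9
D [α=-∞,β=9]: v=10 after child 2 ≥ β → β-cutoff, skip 2
E [α=-∞,β=9]: v=10 after child 2 ≥ β → β-cutoff, skip 2
Root [α=-∞,β=+∞]: v=9
Leaves evaluated: 11 of 15.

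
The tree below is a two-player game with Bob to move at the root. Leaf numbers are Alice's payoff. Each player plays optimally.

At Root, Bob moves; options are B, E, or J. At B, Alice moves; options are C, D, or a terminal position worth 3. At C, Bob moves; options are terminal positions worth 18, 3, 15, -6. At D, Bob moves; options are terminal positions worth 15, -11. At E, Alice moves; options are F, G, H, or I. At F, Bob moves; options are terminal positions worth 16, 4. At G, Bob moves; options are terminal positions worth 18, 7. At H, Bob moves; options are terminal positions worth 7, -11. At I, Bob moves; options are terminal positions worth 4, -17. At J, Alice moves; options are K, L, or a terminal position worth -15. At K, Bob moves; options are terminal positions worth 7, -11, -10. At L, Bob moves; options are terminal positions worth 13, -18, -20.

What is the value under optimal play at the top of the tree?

C (Bob): min(18, 3, 15, -6) = -6
D (Bob): min(15, -11) = -11
B (Alice): max(-6, -11, 3) = 3
F (Bob): min(16, 4) = 4
G (Bob): min(18, 7) = 7
H (Bob): min(7, -11) = -11
I (Bob): min(4, -17) = -17
E (Alice): max(4, 7, -11, -17) = 7
K (Bob): min(7, -11, -10) = -11
L (Bob): min(13, -18, -20) = -20
J (Alice): max(-11, -20, -15) = -11
Root (Bob): min(3, 7, -11) = -11

-11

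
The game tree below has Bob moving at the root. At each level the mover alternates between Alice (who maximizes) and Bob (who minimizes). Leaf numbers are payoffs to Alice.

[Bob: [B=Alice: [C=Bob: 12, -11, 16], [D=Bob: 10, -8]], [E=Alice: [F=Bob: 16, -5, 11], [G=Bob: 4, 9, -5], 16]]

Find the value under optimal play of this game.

C (Bob): min(12, -11, 16) = -11
D (Bob): min(10, -8) = -8
B (Alice): max(-11, -8) = -8
F (Bob): min(16, -5, 11) = -5
G (Bob): min(4, 9, -5) = -5
E (Alice): max(-5, -5, 16) = 16
Root (Bob): min(-8, 16) = -8

-8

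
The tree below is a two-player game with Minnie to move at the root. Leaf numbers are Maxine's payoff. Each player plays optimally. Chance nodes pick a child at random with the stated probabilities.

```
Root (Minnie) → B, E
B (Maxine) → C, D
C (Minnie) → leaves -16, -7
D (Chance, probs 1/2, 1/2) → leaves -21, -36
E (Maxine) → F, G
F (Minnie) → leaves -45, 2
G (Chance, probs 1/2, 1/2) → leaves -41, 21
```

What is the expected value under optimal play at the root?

-16

C (Minnie): min(-16, -7) = -16
D (Chance): 1/2·-21 + 1/2·-36 = -28.5
B (Maxine): max(-16, -28.5) = -16
F (Minnie): min(-45, 2) = -45
G (Chance): 1/2·-41 + 1/2·21 = -10
E (Maxine): max(-45, -10) = -10
Root (Minnie): min(-16, -10) = -16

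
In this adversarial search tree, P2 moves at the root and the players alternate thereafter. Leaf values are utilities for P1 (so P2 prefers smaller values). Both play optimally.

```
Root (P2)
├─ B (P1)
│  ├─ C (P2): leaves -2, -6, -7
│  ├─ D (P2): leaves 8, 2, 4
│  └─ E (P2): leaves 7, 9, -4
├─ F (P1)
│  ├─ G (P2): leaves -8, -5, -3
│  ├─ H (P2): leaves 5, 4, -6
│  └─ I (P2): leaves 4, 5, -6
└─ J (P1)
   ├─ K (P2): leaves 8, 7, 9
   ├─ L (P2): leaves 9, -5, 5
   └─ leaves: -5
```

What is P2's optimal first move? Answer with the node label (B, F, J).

C (P2): min(-2, -6, -7) = -7
D (P2): min(8, 2, 4) = 2
E (P2): min(7, 9, -4) = -4
B (P1): max(-7, 2, -4) = 2
G (P2): min(-8, -5, -3) = -8
H (P2): min(5, 4, -6) = -6
I (P2): min(4, 5, -6) = -6
F (P1): max(-8, -6, -6) = -6
K (P2): min(8, 7, 9) = 7
L (P2): min(9, -5, 5) = -5
J (P1): max(7, -5, -5) = 7
Root (P2): min(2, -6, 7) = -6
P2 picks the child with the lowest value: F (value -6).

F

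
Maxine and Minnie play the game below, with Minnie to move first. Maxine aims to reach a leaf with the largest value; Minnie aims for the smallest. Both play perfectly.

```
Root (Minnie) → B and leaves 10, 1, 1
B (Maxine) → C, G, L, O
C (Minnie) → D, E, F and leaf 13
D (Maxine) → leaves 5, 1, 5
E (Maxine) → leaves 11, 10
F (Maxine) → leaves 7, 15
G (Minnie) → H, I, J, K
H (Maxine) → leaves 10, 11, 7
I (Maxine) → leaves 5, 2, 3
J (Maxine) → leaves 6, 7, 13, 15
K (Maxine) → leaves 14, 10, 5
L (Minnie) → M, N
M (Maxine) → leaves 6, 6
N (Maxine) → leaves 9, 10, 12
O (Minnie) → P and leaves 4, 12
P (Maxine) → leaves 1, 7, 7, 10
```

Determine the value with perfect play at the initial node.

1

D (Maxine): max(5, 1, 5) = 5
E (Maxine): max(11, 10) = 11
F (Maxine): max(7, 15) = 15
C (Minnie): min(5, 11, 15, 13) = 5
H (Maxine): max(10, 11, 7) = 11
I (Maxine): max(5, 2, 3) = 5
J (Maxine): max(6, 7, 13, 15) = 15
K (Maxine): max(14, 10, 5) = 14
G (Minnie): min(11, 5, 15, 14) = 5
M (Maxine): max(6, 6) = 6
N (Maxine): max(9, 10, 12) = 12
L (Minnie): min(6, 12) = 6
P (Maxine): max(1, 7, 7, 10) = 10
O (Minnie): min(10, 4, 12) = 4
B (Maxine): max(5, 5, 6, 4) = 6
Root (Minnie): min(6, 10, 1, 1) = 1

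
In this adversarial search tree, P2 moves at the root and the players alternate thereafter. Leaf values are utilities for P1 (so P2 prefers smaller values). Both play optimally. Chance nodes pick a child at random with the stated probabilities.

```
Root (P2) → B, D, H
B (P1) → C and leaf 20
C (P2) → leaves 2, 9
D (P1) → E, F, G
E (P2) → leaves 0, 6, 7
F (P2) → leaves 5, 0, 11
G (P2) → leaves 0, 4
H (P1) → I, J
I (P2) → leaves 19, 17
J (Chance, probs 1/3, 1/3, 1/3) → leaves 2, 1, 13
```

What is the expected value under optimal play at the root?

C (P2): min(2, 9) = 2
B (P1): max(2, 20) = 20
E (P2): min(0, 6, 7) = 0
F (P2): min(5, 0, 11) = 0
G (P2): min(0, 4) = 0
D (P1): max(0, 0, 0) = 0
I (P2): min(19, 17) = 17
J (Chance): 1/3·2 + 1/3·1 + 1/3·13 = 5.33
H (P1): max(17, 5.33) = 17
Root (P2): min(20, 0, 17) = 0

0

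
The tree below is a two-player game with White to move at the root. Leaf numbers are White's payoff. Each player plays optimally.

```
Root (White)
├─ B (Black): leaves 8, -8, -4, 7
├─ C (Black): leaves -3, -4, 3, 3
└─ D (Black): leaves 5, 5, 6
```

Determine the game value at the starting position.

5

B (Black): min(8, -8, -4, 7) = -8
C (Black): min(-3, -4, 3, 3) = -4
D (Black): min(5, 5, 6) = 5
Root (White): max(-8, -4, 5) = 5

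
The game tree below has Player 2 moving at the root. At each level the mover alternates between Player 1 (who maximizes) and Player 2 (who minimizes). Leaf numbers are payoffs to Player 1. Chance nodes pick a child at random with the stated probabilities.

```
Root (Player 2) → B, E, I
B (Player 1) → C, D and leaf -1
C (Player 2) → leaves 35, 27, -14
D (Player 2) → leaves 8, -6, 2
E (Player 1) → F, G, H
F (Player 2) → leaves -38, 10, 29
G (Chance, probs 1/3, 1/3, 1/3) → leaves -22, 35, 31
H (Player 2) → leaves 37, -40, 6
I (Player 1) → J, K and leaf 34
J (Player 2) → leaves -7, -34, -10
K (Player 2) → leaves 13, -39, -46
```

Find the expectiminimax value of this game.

-1

C (Player 2): min(35, 27, -14) = -14
D (Player 2): min(8, -6, 2) = -6
B (Player 1): max(-14, -6, -1) = -1
F (Player 2): min(-38, 10, 29) = -38
G (Chance): 1/3·-22 + 1/3·35 + 1/3·31 = 14.67
H (Player 2): min(37, -40, 6) = -40
E (Player 1): max(-38, 14.67, -40) = 14.67
J (Player 2): min(-7, -34, -10) = -34
K (Player 2): min(13, -39, -46) = -46
I (Player 1): max(-34, -46, 34) = 34
Root (Player 2): min(-1, 14.67, 34) = -1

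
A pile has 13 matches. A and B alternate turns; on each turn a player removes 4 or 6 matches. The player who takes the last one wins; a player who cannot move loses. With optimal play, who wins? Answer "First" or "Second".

Positions where the player to move wins (W) vs loses (L):
i:   0  1  2  3  4  5  6  7  8  9 10 11 12 13
     L  L  L  L  W  W  W  W  W  W  L  L  L  L
Position 13 is L, so the second player wins.

Second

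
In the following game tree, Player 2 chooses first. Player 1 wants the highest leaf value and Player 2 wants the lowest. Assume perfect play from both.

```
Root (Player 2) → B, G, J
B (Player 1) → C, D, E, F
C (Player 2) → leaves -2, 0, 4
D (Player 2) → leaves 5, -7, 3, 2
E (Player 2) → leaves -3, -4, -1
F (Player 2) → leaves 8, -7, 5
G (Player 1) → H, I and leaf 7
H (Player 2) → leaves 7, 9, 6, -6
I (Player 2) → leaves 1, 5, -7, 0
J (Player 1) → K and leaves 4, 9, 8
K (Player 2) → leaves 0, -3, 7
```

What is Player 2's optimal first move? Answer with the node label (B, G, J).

B

C (Player 2): min(-2, 0, 4) = -2
D (Player 2): min(5, -7, 3, 2) = -7
E (Player 2): min(-3, -4, -1) = -4
F (Player 2): min(8, -7, 5) = -7
B (Player 1): max(-2, -7, -4, -7) = -2
H (Player 2): min(7, 9, 6, -6) = -6
I (Player 2): min(1, 5, -7, 0) = -7
G (Player 1): max(-6, -7, 7) = 7
K (Player 2): min(0, -3, 7) = -3
J (Player 1): max(-3, 4, 9, 8) = 9
Root (Player 2): min(-2, 7, 9) = -2
Player 2 picks the child with the lowest value: B (value -2).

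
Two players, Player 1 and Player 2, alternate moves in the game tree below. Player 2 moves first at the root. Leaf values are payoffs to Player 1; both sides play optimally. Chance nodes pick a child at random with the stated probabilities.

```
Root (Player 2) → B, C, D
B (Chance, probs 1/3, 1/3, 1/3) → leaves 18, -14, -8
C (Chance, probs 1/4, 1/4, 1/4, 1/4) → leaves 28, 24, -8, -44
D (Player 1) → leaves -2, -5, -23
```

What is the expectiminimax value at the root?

B (Chance): 1/3·18 + 1/3·-14 + 1/3·-8 = -1.33
C (Chance): 1/4·28 + 1/4·24 + 1/4·-8 + 1/4·-44 = 0
D (Player 1): max(-2, -5, -23) = -2
Root (Player 2): min(-1.33, 0, -2) = -2

-2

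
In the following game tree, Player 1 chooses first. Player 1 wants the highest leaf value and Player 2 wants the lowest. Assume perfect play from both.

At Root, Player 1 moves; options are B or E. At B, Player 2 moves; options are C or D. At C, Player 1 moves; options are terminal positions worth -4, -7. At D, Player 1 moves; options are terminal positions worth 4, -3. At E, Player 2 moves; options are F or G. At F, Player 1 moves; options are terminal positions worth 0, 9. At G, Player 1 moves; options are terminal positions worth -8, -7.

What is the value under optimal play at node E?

F: max(0, 9) = 9
G: max(-8, -7) = -7
E: min(9, -7) = -7

-7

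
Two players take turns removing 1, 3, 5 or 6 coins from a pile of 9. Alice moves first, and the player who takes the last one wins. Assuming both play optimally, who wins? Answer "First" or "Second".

First

W/L table (W = player to move can force a win):
i:   0  1  2  3  4  5  6  7  8  9
     L  W  L  W  L  W  W  W  W  W
Position 9 is W, so the first player wins.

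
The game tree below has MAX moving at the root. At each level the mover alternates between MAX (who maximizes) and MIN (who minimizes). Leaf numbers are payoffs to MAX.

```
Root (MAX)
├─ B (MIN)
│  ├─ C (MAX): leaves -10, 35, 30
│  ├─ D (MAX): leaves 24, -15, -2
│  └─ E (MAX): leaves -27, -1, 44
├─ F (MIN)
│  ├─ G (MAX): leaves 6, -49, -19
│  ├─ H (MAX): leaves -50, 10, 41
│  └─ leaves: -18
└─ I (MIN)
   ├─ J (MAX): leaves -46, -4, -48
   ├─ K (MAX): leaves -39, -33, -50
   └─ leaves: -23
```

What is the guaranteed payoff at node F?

G: max(6, -49, -19) = 6
H: max(-50, 10, 41) = 41
F: min(6, 41, -18) = -18

-18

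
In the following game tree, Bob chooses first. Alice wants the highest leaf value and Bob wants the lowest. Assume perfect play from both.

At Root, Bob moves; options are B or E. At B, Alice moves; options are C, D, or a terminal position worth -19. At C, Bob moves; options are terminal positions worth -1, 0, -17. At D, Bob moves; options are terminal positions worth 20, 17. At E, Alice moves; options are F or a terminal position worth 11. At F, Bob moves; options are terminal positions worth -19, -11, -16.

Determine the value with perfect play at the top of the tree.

C (Bob): min(-1, 0, -17) = -17
D (Bob): min(20, 17) = 17
B (Alice): max(-17, 17, -19) = 17
F (Bob): min(-19, -11, -16) = -19
E (Alice): max(-19, 11) = 11
Root (Bob): min(17, 11) = 11

11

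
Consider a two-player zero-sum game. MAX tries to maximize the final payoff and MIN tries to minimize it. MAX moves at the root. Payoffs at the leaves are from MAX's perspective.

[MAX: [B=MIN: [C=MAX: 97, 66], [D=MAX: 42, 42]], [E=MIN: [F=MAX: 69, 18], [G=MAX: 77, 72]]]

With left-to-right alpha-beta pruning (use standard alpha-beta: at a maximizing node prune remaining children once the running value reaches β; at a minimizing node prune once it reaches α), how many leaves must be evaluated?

C [α=-∞,β=+∞]: v=97
D [α=-∞,β=97]: v=42
B [α=-∞,β=+∞]: v=42
F [α=42,β=+∞]: v=69
G [α=42,β=69]: v=77 after child 1 ≥ β → β-cutoff, skip 1
E [α=42,β=+∞]: v=69
Root [α=-∞,β=+∞]: v=69
Leaves evaluated: 7 of 8.

7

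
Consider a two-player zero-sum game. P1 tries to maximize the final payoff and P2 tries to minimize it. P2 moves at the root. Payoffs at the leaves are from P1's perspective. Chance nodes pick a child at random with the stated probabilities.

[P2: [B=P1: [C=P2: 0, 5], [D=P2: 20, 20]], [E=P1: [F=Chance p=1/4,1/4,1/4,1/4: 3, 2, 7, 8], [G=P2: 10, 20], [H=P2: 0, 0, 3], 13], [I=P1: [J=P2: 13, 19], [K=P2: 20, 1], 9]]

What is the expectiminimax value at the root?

13

C (P2): min(0, 5) = 0
D (P2): min(20, 20) = 20
B (P1): max(0, 20) = 20
F (Chance): 1/4·3 + 1/4·2 + 1/4·7 + 1/4·8 = 5
G (P2): min(10, 20) = 10
H (P2): min(0, 0, 3) = 0
E (P1): max(5, 10, 0, 13) = 13
J (P2): min(13, 19) = 13
K (P2): min(20, 1) = 1
I (P1): max(13, 1, 9) = 13
Root (P2): min(20, 13, 13) = 13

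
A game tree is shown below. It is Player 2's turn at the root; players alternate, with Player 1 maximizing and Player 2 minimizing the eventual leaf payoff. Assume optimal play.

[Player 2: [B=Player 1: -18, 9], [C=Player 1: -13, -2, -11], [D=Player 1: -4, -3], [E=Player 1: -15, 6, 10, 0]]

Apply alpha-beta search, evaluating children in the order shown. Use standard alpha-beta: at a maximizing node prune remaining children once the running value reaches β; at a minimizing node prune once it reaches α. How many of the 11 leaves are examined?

9

B [α=-∞,β=+∞]: v=9
C [α=-∞,β=9]: v=-2
D [α=-∞,β=-2]: v=-3
E [α=-∞,β=-3]: v=6 after child 2 ≥ β → β-cutoff, skip 2
Root [α=-∞,β=+∞]: v=-3
Leaves evaluated: 9 of 11.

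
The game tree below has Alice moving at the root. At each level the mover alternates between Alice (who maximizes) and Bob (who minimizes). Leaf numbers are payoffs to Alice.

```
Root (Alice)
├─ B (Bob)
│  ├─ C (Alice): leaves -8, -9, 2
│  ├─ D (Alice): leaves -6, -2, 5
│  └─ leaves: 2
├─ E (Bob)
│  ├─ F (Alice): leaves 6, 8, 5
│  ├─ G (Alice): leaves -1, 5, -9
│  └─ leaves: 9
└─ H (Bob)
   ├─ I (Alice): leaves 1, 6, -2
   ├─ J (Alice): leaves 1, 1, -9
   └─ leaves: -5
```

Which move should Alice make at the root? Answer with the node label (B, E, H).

E

C (Alice): max(-8, -9, 2) = 2
D (Alice): max(-6, -2, 5) = 5
B (Bob): min(2, 5, 2) = 2
F (Alice): max(6, 8, 5) = 8
G (Alice): max(-1, 5, -9) = 5
E (Bob): min(8, 5, 9) = 5
I (Alice): max(1, 6, -2) = 6
J (Alice): max(1, 1, -9) = 1
H (Bob): min(6, 1, -5) = -5
Root (Alice): max(2, 5, -5) = 5
Alice picks the child with the highest value: E (value 5).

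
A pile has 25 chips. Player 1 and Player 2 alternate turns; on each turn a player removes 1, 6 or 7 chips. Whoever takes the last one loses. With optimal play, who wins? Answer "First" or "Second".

Second

Compute winning (W) and losing (L) positions by backward induction:
i:   0  1  2  3  4  5  6  7  8  9 10 11 12 13 14 15 16 17 18 19 20 21 22 23 24 25
     W  L  W  L  W  L  W  W  W  W  W  W  W  L  W  L  W  L  W  W  W  W  W  W  W  L
Position 25 is L, so the second player wins.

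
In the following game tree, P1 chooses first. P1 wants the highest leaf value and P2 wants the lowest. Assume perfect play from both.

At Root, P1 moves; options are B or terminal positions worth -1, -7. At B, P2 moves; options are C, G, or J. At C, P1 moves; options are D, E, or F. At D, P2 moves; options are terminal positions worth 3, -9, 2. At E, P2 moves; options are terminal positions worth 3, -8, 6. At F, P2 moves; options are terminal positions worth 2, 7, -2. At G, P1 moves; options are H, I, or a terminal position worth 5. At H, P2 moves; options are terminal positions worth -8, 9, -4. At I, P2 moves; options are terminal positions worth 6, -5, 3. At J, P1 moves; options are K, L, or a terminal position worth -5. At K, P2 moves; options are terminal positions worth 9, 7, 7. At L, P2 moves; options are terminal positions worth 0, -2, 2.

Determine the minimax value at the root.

D (P2): min(3, -9, 2) = -9
E (P2): min(3, -8, 6) = -8
F (P2): min(2, 7, -2) = -2
C (P1): max(-9, -8, -2) = -2
H (P2): min(-8, 9, -4) = -8
I (P2): min(6, -5, 3) = -5
G (P1): max(-8, -5, 5) = 5
K (P2): min(9, 7, 7) = 7
L (P2): min(0, -2, 2) = -2
J (P1): max(7, -2, -5) = 7
B (P2): min(-2, 5, 7) = -2
Root (P1): max(-2, -1, -7) = -1

-1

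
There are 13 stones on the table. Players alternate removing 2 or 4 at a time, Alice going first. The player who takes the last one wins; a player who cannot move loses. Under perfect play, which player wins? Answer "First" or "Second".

Second

Positions where the player to move wins (W) vs loses (L):
i:   0  1  2  3  4  5  6  7  8  9 10 11 12 13
     L  L  W  W  W  W  L  L  W  W  W  W  L  L
Position 13 is L, so the second player wins.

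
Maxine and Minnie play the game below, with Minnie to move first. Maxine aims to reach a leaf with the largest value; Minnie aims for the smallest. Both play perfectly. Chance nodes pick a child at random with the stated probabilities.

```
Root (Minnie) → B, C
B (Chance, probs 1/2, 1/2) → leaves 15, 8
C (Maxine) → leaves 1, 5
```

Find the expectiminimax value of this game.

5

B (Chance): 1/2·15 + 1/2·8 = 11.5
C (Maxine): max(1, 5) = 5
Root (Minnie): min(11.5, 5) = 5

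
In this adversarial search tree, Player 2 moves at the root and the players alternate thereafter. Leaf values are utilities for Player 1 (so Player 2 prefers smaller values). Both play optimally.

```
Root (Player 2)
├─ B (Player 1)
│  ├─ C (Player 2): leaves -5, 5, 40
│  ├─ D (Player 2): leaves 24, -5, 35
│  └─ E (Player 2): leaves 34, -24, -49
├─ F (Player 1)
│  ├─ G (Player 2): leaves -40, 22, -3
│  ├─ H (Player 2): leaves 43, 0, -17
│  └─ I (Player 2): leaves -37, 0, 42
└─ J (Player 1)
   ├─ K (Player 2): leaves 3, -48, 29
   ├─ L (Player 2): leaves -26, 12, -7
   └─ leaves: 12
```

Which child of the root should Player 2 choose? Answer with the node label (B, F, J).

C (Player 2): min(-5, 5, 40) = -5
D (Player 2): min(24, -5, 35) = -5
E (Player 2): min(34, -24, -49) = -49
B (Player 1): max(-5, -5, -49) = -5
G (Player 2): min(-40, 22, -3) = -40
H (Player 2): min(43, 0, -17) = -17
I (Player 2): min(-37, 0, 42) = -37
F (Player 1): max(-40, -17, -37) = -17
K (Player 2): min(3, -48, 29) = -48
L (Player 2): min(-26, 12, -7) = -26
J (Player 1): max(-48, -26, 12) = 12
Root (Player 2): min(-5, -17, 12) = -17
Player 2 picks the child with the lowest value: F (value -17).

F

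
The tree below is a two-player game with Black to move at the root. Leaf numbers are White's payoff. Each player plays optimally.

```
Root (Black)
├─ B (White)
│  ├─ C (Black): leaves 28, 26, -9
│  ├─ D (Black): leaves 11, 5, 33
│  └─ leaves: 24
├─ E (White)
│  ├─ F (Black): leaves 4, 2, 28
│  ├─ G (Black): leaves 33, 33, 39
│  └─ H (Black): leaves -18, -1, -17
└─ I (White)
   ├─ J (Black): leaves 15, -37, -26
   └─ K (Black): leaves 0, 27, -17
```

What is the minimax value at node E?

33

F: min(4, 2, 28) = 2
G: min(33, 33, 39) = 33
H: min(-18, -1, -17) = -18
E: max(2, 33, -18) = 33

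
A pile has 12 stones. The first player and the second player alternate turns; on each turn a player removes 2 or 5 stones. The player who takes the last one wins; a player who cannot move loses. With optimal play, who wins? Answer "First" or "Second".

i:   0  1  2  3  4  5  6  7  8  9 10 11 12
     L  L  W  W  L  W  W  L  L  W  W  L  W
Position 12 is W, so the first player wins.

First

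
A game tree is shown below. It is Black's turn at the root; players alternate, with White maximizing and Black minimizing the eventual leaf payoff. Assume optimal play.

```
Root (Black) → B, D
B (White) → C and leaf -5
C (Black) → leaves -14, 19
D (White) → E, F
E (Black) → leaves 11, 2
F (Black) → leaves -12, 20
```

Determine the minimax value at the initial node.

-5

C (Black): min(-14, 19) = -14
B (White): max(-14, -5) = -5
E (Black): min(11, 2) = 2
F (Black): min(-12, 20) = -12
D (White): max(2, -12) = 2
Root (Black): min(-5, 2) = -5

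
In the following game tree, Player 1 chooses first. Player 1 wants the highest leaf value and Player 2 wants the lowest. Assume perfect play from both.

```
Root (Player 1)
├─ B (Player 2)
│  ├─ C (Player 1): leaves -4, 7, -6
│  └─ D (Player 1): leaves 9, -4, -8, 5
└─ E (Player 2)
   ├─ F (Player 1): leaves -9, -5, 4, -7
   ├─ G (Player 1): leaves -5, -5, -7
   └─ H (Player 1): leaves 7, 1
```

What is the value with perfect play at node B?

C: max(-4, 7, -6) = 7
D: max(9, -4, -8, 5) = 9
B: min(7, 9) = 7

7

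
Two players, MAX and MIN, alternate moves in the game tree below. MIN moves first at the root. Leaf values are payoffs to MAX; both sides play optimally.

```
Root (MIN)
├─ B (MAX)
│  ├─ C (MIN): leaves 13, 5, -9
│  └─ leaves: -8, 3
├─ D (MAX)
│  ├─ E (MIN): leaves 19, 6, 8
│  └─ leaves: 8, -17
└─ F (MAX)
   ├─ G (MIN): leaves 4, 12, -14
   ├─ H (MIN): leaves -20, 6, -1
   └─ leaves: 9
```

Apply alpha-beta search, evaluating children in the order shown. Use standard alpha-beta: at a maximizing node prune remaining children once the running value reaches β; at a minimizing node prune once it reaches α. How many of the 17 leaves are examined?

13

C [α=-∞,β=+∞]: v=-9
B [α=-∞,β=+∞]: v=3
E [α=-∞,β=3]: v=6
D [α=-∞,β=3]: v=6 after child 1 ≥ β → β-cutoff, skip 2
G [α=-∞,β=3]: v=-14
H [α=-14,β=3]: v=-20 after child 1 ≤ α → α-cutoff, skip 2
F [α=-∞,β=3]: v=9
Root [α=-∞,β=+∞]: v=3
Leaves evaluated: 13 of 17.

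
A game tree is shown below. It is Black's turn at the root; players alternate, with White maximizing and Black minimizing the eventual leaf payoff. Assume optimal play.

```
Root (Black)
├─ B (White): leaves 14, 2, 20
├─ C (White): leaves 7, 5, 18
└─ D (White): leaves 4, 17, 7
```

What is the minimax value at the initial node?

17

B (White): max(14, 2, 20) = 20
C (White): max(7, 5, 18) = 18
D (White): max(4, 17, 7) = 17
Root (Black): min(20, 18, 17) = 17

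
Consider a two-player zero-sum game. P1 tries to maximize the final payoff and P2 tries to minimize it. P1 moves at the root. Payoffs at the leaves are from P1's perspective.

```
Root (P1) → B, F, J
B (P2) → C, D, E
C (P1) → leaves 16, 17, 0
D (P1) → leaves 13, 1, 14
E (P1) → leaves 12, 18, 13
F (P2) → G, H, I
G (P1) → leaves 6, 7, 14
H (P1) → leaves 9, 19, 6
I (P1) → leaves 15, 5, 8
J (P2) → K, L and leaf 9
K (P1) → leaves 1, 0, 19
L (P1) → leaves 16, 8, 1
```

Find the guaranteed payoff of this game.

C (P1): max(16, 17, 0) = 17
D (P1): max(13, 1, 14) = 14
E (P1): max(12, 18, 13) = 18
B (P2): min(17, 14, 18) = 14
G (P1): max(6, 7, 14) = 14
H (P1): max(9, 19, 6) = 19
I (P1): max(15, 5, 8) = 15
F (P2): min(14, 19, 15) = 14
K (P1): max(1, 0, 19) = 19
L (P1): max(16, 8, 1) = 16
J (P2): min(19, 16, 9) = 9
Root (P1): max(14, 14, 9) = 14

14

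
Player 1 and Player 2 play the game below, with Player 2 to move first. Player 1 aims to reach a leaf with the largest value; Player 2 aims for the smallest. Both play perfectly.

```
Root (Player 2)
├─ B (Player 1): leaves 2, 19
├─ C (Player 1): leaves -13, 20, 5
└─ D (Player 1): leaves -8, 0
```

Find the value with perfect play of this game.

0

B (Player 1): max(2, 19) = 19
C (Player 1): max(-13, 20, 5) = 20
D (Player 1): max(-8, 0) = 0
Root (Player 2): min(19, 20, 0) = 0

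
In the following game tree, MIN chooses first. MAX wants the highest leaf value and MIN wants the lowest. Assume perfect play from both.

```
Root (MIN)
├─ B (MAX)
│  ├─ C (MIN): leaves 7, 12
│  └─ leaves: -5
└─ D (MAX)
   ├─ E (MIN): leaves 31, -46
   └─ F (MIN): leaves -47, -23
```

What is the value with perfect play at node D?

E: min(31, -46) = -46
F: min(-47, -23) = -47
D: max(-46, -47) = -46

-46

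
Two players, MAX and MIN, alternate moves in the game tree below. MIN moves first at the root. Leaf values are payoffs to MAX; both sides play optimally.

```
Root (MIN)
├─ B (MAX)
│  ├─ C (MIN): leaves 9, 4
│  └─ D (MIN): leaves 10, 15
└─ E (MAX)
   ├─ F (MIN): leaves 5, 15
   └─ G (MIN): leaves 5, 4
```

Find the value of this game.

C (MIN): min(9, 4) = 4
D (MIN): min(10, 15) = 10
B (MAX): max(4, 10) = 10
F (MIN): min(5, 15) = 5
G (MIN): min(5, 4) = 4
E (MAX): max(5, 4) = 5
Root (MIN): min(10, 5) = 5

5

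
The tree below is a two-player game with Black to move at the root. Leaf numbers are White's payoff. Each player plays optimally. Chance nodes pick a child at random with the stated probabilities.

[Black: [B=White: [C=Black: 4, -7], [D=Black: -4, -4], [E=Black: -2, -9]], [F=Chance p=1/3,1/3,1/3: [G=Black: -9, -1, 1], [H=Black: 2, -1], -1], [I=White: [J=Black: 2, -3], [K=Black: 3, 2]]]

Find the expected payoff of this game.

C (Black): min(4, -7) = -7
D (Black): min(-4, -4) = -4
E (Black): min(-2, -9) = -9
B (White): max(-7, -4, -9) = -4
G (Black): min(-9, -1, 1) = -9
H (Black): min(2, -1) = -1
F (Chance): 1/3·-9 + 1/3·-1 + 1/3·-1 = -3.67
J (Black): min(2, -3) = -3
K (Black): min(3, 2) = 2
I (White): max(-3, 2) = 2
Root (Black): min(-4, -3.67, 2) = -4

-4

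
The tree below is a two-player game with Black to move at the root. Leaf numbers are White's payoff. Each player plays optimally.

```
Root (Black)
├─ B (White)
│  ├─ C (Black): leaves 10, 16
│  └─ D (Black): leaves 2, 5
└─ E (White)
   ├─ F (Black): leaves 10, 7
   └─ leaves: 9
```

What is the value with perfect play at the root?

9

C (Black): min(10, 16) = 10
D (Black): min(2, 5) = 2
B (White): max(10, 2) = 10
F (Black): min(10, 7) = 7
E (White): max(7, 9) = 9
Root (Black): min(10, 9) = 9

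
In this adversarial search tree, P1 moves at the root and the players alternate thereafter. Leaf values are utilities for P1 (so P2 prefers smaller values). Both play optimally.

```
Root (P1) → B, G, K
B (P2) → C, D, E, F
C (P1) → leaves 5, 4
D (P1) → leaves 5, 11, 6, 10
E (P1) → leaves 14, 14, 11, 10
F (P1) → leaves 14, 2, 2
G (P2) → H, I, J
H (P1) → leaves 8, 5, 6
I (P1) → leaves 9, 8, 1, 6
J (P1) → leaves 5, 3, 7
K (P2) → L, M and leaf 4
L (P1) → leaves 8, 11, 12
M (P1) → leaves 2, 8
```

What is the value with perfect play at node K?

4

L: max(8, 11, 12) = 12
M: max(2, 8) = 8
K: min(12, 8, 4) = 4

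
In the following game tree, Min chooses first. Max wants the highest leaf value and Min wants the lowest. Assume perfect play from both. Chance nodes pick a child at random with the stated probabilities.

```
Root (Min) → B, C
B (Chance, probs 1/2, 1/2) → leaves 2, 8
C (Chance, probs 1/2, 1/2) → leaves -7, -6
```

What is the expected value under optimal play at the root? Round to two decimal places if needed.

B (Chance): 1/2·2 + 1/2·8 = 5
C (Chance): 1/2·-7 + 1/2·-6 = -6.5
Root (Min): min(5, -6.5) = -6.5

-6.5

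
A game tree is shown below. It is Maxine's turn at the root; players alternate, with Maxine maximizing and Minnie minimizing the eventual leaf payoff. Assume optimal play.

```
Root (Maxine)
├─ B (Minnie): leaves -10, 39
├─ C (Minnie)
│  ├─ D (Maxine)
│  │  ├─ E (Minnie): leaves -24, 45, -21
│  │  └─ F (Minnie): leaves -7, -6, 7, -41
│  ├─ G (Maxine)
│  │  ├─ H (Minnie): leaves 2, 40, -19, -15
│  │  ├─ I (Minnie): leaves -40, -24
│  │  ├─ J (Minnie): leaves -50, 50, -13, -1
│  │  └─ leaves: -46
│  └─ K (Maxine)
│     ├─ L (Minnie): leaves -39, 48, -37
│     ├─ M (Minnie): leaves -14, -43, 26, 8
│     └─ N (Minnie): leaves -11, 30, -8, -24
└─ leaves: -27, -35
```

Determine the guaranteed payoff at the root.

-10

B (Minnie): min(-10, 39) = -10
E (Minnie): min(-24, 45, -21) = -24
F (Minnie): min(-7, -6, 7, -41) = -41
D (Maxine): max(-24, -41) = -24
H (Minnie): min(2, 40, -19, -15) = -19
I (Minnie): min(-40, -24) = -40
J (Minnie): min(-50, 50, -13, -1) = -50
G (Maxine): max(-19, -40, -50, -46) = -19
L (Minnie): min(-39, 48, -37) = -39
M (Minnie): min(-14, -43, 26, 8) = -43
N (Minnie): min(-11, 30, -8, -24) = -24
K (Maxine): max(-39, -43, -24) = -24
C (Minnie): min(-24, -19, -24) = -24
Root (Maxine): max(-10, -24, -27, -35) = -10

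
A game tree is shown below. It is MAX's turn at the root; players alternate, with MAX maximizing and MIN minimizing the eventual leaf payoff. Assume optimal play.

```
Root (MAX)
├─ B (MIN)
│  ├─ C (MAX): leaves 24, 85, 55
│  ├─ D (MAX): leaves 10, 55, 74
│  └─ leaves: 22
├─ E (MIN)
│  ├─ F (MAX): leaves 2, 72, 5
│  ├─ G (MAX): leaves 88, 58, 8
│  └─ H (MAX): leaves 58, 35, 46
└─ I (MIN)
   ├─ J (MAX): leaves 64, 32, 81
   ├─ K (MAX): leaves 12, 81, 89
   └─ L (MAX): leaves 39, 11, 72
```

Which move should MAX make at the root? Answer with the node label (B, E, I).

I

C (MAX): max(24, 85, 55) = 85
D (MAX): max(10, 55, 74) = 74
B (MIN): min(85, 74, 22) = 22
F (MAX): max(2, 72, 5) = 72
G (MAX): max(88, 58, 8) = 88
H (MAX): max(58, 35, 46) = 58
E (MIN): min(72, 88, 58) = 58
J (MAX): max(64, 32, 81) = 81
K (MAX): max(12, 81, 89) = 89
L (MAX): max(39, 11, 72) = 72
I (MIN): min(81, 89, 72) = 72
Root (MAX): max(22, 58, 72) = 72
MAX picks the child with the highest value: I (value 72).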